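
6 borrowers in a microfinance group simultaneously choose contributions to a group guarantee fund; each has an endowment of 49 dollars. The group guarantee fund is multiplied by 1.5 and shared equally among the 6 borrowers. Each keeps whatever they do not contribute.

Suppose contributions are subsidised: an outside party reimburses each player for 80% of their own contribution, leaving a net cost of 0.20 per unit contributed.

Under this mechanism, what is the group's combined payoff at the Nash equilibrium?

676.20 dollars

Under the mechanism each unit contributed yields (1.5/6) / 0.20 = 1.2500 back to its contributor per unit of net cost, which exceeds 1, making full contribution the dominant choice for everyone.
At the Nash equilibrium everyone contributes 49. Group total payoff = 6 × (49 × 0.80 + 1.5 × 49) = 676.20.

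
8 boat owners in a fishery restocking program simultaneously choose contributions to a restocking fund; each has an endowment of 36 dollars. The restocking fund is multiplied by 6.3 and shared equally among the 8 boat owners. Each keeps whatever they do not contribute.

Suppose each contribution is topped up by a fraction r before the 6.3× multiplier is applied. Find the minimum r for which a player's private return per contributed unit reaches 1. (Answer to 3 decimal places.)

With matching at rate r, one contributed unit becomes (1 + r) in the restocking fund and returns 6.3 × (1 + r) / 8 to the contributor.
Setting this equal to 1: 1 + r = 8/6.3 = 1.2698.
So the minimum matching rate is r = 1.2698 − 1 = 0.270.

0.270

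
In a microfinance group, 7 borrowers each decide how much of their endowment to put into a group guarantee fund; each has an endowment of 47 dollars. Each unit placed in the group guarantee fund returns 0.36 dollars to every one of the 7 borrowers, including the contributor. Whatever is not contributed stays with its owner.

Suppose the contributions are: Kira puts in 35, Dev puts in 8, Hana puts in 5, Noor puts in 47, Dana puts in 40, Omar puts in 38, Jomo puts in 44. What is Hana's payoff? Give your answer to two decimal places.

120.12 dollars

Total contributed: 35 + 8 + 5 + 47 + 40 + 38 + 44 = 217.
Each receives 0.36 × 217 = 78.12 from the group guarantee fund.
Hana keeps 47 − 5 = 42, so Hana's payoff is 42 + 78.12 = 120.12.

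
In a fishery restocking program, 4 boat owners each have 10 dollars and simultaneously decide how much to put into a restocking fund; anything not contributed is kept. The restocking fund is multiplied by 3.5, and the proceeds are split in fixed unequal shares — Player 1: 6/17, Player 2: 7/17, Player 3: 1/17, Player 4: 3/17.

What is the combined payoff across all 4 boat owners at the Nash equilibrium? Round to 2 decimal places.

90.00 dollars

A player with share s gets back 3.5·s per unit contributed, so full contribution is dominant for anyone with s > 1/3.5 = 0.2857 and zero contribution is dominant for anyone below.
Player 1 and Player 2 clear that bar, contributing 10 each; the remaining 2 contribute 0. Total contributed: 20.
The restocking fund pays out 3.5 × 20 = 70.00 in total (split across the unequal shares, but the aggregate is all that matters for the group sum).
The 2 free-riders keep 10 each, adding 20. Group total = 20 + 70.00 = 90.00.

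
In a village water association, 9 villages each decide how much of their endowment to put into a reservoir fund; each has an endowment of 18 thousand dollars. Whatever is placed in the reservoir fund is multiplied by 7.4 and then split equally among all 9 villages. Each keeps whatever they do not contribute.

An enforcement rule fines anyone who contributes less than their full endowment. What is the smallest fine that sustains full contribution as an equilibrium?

Given the others contribute fully, the best deviation is to contribute 0 (any partial contribution still incurs the fine and gives up units whose private return 0.8222 is below 1).
Deviating from 18 to 0 saves 18 thousand dollars but forfeits the deviator's share of the drop in the reservoir fund: 7.4/9 × 18 = 14.80.
So the deviation gain is 18 − 14.80 = 3.20, and the fine must be at least 3.20 thousand dollars to wipe it out.

3.20 thousand dollars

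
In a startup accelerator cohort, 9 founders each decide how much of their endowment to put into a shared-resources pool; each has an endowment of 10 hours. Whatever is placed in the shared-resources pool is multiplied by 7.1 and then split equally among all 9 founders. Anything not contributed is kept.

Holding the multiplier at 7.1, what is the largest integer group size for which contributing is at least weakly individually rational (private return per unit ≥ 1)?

7

Private return per unit is 7.1/(group size), which is ≥ 1 whenever the group size is ≤ 7.1.
The largest such integer is 7.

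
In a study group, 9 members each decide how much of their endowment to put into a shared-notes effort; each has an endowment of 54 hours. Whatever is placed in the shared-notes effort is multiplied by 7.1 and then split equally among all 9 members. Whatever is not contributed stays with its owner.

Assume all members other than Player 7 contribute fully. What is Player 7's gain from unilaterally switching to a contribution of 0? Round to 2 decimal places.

Switching from a contribution of 54 to 0 lets Player 7 keep an extra 54 hours, but lowers the shared-notes effort by 54, which costs Player 7 their own share of that drop: 7.1/9 × 54 = 42.60.
Net gain = 54 − 42.60 = 11.40. The private return per contributed unit (0.7889) is below 1, so free-riding is indeed the best response regardless of what the others do.

11.40 hours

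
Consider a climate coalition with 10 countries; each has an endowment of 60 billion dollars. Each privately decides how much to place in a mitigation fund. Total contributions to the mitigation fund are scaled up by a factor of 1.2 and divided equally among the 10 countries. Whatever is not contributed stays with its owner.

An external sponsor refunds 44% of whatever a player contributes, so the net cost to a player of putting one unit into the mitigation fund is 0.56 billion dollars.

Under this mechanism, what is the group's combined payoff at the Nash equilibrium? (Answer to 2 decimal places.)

Even with the mechanism, each unit contributed returns only (1.2/10) / 0.56 = 0.2143 per unit of net cost, so contributing nothing is still dominant.
At the Nash equilibrium no one contributes; group total payoff = 10 × 60 = 600.

600.00 billion dollars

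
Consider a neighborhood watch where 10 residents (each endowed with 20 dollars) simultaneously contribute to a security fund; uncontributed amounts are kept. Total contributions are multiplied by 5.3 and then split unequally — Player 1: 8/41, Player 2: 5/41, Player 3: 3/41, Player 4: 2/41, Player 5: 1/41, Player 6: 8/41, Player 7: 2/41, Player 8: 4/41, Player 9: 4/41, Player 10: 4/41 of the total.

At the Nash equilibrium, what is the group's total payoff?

A player with share s gets back 5.3·s per unit contributed, so full contribution is dominant for anyone with s > 1/5.3 = 0.1887 and zero contribution is dominant for anyone below.
Player 1 and Player 6 are above the threshold, contributing 20 each; the remaining 8 contribute 0. Total contributed: 40.
The security fund pays out 5.3 × 40 = 212.00 in total (split across the unequal shares, but the aggregate is all that matters for the group sum).
The 8 free-riders keep 20 each, adding 160. Group total = 160 + 212.00 = 372.00.

372.00 dollars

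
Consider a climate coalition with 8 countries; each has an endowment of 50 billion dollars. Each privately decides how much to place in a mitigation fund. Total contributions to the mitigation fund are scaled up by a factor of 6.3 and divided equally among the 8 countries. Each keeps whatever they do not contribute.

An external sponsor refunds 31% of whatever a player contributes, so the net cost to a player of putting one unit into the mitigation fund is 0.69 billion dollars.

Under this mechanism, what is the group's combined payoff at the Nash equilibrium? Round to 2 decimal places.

2644.00 billion dollars

With the mechanism, a contributed unit returns (6.3/8) / 0.69 = 1.1413 per unit of net cost to the contributor — now above 1 — so contributing fully is weakly dominant for every player.
So the Nash equilibrium is full contribution by all 8; the group earns 8 × (50 × 0.31 + 6.3 × 50) = 2644.00.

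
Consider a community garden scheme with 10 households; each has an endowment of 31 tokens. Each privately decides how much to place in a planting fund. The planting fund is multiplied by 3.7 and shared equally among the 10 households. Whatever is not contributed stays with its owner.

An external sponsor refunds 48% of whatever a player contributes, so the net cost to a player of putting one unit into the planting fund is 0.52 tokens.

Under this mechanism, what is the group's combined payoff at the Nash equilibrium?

310.00 tokens

With the mechanism, a contributed unit returns (3.7/10) / 0.52 = 0.7115 per unit of net cost — still below 1 — so contributing 0 remains dominant for every player.
At the Nash equilibrium no one contributes; group total payoff = 10 × 31 = 310.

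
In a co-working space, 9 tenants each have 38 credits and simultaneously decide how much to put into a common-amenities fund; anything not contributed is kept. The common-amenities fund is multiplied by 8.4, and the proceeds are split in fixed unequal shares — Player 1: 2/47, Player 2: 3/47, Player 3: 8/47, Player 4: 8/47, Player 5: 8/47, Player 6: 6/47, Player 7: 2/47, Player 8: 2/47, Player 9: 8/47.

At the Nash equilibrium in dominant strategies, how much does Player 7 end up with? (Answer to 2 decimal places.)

Player j's private return per contributed unit is 8.4 × (j's share). Contributing is weakly dominant for j when that share is at least 1/8.4 = 0.1190, and contributing 0 is dominant otherwise.
The shares above 0.1190 belong to Player 3, Player 4, Player 5, Player 6 and Player 9, contributing 38 each; the remaining 4 contribute 0. Total contributed: 190.
Player 7 keeps 38 and receives 8.4 × 190 × 2/47 = 67.91 from the common-amenities fund, for a payoff of 105.91.

105.91 credits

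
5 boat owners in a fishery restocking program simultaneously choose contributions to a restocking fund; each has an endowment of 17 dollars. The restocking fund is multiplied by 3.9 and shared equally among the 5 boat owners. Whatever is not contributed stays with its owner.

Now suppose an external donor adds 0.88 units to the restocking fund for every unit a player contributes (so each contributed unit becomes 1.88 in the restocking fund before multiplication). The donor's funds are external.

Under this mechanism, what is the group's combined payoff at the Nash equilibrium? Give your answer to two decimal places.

623.22 dollars

With the mechanism, a contributed unit returns 3.9 × 1.88 / 5 = 1.4664 per unit of net cost to the contributor — now above 1 — so contributing fully is weakly dominant for every player.
So the Nash equilibrium is full contribution by all 5; the group earns 3.9 × 1.88 × 85 = 623.22.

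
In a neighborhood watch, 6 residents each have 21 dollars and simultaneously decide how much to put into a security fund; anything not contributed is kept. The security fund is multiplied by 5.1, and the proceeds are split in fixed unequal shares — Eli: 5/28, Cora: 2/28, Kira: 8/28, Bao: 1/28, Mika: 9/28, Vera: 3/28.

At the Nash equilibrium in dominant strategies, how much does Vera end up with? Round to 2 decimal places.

A player with share s gets back 5.1·s per unit contributed, so full contribution is dominant for anyone with s > 1/5.1 = 0.1961 and zero contribution is dominant for anyone below.
Kira and Mika are above the threshold, contributing 21 each; the remaining 4 contribute 0. Total contributed: 42.
Vera keeps 21 and receives 5.1 × 42 × 3/28 = 22.95 from the security fund, for a payoff of 43.95.

43.95 dollars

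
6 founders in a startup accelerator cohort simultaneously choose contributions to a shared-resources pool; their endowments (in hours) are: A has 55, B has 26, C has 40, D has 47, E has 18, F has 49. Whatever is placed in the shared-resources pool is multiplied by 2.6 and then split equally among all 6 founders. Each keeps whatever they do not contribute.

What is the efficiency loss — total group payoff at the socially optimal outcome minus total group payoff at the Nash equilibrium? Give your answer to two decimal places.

The private return per contributed unit is 2.6/6 = 0.4333 < 1 for every player regardless of endowment, so the Nash equilibrium is zero contribution and the group total is Σ E_j = 55 + 26 + 40 + 47 + 18 + 49 = 235.
Each contributed unit returns 2.600 to the group, so the social optimum is full contribution by everyone: group total = 2.600 × 235 = 611.00.
Efficiency loss = (2.600 − 1) × 235 = 376.00.

376.00 hours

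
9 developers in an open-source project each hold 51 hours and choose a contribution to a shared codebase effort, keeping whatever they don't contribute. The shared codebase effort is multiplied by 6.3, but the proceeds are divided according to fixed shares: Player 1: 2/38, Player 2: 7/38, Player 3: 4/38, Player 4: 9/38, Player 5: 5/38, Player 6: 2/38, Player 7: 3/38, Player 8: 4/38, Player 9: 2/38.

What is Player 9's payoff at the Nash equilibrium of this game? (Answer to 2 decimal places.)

For player j, contributing a unit is worthwhile iff 6.3 × (j's share) ≥ 1, i.e. iff j's share is at least 0.1587.
Player 2 and Player 4 clear that bar, contributing 51 each; the remaining 7 contribute 0. Total contributed: 102.
Player 9 keeps 51 and receives 6.3 × 102 × 2/38 = 33.82 from the shared codebase effort, for a payoff of 84.82.

84.82 hours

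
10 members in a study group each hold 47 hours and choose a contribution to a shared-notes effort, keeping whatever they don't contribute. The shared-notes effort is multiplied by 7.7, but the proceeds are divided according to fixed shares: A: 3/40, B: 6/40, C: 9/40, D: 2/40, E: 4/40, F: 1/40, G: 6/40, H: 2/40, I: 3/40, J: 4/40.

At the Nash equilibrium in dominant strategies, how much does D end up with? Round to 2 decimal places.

Each unit j contributes comes back to j as 7.7 × (j's share), so j prefers to contribute only if that share exceeds 1/7.7 = 0.1299; otherwise keeping the unit dominates.
The shares above 0.1299 belong to B, C and G, contributing 47 each; the remaining 7 contribute 0. Total contributed: 141.
D keeps 47 and receives 7.7 × 141 × 2/40 = 54.29 from the shared-notes effort, for a payoff of 101.29.

101.29 hours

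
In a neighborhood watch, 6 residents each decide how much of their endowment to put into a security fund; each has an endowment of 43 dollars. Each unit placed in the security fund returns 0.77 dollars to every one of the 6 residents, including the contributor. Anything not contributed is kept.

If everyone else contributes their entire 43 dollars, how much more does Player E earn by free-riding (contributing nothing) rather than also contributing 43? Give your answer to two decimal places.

9.89 dollars

Switching from a contribution of 43 to 0 lets Player E keep an extra 43 dollars, but lowers the security fund by 43, which costs Player E their own share of that drop: 0.77 × 43 = 33.11.
Net gain = 43 − 33.11 = 9.89. The private return per contributed unit (0.77) is below 1, so free-riding is indeed the best response regardless of what the others do.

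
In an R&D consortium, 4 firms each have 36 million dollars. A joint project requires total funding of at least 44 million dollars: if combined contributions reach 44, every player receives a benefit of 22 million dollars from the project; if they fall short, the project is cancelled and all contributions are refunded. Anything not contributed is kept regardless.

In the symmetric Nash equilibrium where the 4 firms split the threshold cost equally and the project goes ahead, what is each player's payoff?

47 million dollars

Equal share of the threshold: 44/4 = 11.
At this profile no one gains by cutting their contribution: any cut drops the total below 44, the project is cancelled, contributions are refunded, and the deviator ends with 36, which is less than 36 − 11 + 22 = 47. Contributing more than 11 just wastes the excess. So contributing exactly 11 is a best response.
Each player's payoff: 36 − 11 + 22 = 47.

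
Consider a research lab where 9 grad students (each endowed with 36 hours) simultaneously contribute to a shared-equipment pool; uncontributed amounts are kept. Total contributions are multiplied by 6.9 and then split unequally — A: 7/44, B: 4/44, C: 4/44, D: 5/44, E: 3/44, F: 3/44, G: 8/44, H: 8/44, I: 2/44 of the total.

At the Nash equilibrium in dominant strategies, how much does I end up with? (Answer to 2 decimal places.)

69.87 hours

Each unit j contributes comes back to j as 6.9 × (j's share), so j prefers to contribute only if that share exceeds 1/6.9 = 0.1449; otherwise keeping the unit dominates.
A, G and H clear that bar, contributing 36 each; the remaining 6 contribute 0. Total contributed: 108.
I keeps 36 and receives 6.9 × 108 × 2/44 = 33.87 from the shared-equipment pool, for a payoff of 69.87.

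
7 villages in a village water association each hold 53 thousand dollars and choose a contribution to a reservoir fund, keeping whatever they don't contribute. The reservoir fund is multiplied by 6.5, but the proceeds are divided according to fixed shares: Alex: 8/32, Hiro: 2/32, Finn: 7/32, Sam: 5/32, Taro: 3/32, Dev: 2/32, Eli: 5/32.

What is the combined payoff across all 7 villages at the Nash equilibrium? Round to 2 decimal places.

Each unit j contributes comes back to j as 6.5 × (j's share), so j prefers to contribute only if that share exceeds 1/6.5 = 0.1538; otherwise keeping the unit dominates.
The shares above 0.1538 belong to Alex, Finn, Sam and Eli, contributing 53 each; the remaining 3 contribute 0. Total contributed: 212.
The reservoir fund pays out 6.5 × 212 = 1378.00 in total (split across the unequal shares, but the aggregate is all that matters for the group sum).
The 3 free-riders keep 53 each, adding 159. Group total = 159 + 1378.00 = 1537.00.

1537.00 thousand dollars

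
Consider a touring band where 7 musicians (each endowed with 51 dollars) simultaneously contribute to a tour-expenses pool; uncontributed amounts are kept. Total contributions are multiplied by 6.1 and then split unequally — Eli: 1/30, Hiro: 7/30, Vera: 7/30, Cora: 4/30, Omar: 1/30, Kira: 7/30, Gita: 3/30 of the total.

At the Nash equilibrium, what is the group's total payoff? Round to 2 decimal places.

1137.30 dollars

A player with share s gets back 6.1·s per unit contributed, so full contribution is dominant for anyone with s > 1/6.1 = 0.1639 and zero contribution is dominant for anyone below.
The shares above 0.1639 belong to Hiro, Vera and Kira, contributing 51 each; the remaining 4 contribute 0. Total contributed: 153.
The tour-expenses pool pays out 6.1 × 153 = 933.30 in total (split across the unequal shares, but the aggregate is all that matters for the group sum).
The 4 free-riders keep 51 each, adding 204. Group total = 204 + 933.30 = 1137.30.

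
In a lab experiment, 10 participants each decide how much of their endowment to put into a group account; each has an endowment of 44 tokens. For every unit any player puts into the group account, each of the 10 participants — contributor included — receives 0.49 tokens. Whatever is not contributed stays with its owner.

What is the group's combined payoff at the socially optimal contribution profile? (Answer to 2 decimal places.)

2156.00 tokens

Each contributed unit returns 4.900 to the group as a whole (0.49 to each of 10 players), which exceeds 1, so the social optimum is full contribution: group total = 4.900 × 440 = 2156.00.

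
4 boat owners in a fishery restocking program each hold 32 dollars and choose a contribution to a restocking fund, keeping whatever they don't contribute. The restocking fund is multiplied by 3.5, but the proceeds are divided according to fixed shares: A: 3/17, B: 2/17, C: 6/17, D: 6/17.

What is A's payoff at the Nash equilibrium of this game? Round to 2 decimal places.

For player j, contributing a unit is worthwhile iff 3.5 × (j's share) ≥ 1, i.e. iff j's share is at least 0.2857.
C and D are above the threshold, contributing 32 each; the remaining 2 contribute 0. Total contributed: 64.
A keeps 32 and receives 3.5 × 64 × 3/17 = 39.53 from the restocking fund, for a payoff of 71.53.

71.53 dollars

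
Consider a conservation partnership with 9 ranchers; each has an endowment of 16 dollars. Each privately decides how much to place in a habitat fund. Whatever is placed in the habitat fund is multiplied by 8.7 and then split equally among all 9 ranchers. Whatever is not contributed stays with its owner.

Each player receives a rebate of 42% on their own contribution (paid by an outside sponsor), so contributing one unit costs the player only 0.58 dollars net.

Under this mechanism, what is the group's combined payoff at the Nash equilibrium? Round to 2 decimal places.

1313.28 dollars

With the mechanism, a contributed unit returns (8.7/9) / 0.58 = 1.6667 per unit of net cost to the contributor — now above 1 — so contributing fully is weakly dominant for every player.
At the Nash equilibrium everyone contributes 16. Group total payoff = 9 × (16 × 0.42 + 8.7 × 16) = 1313.28.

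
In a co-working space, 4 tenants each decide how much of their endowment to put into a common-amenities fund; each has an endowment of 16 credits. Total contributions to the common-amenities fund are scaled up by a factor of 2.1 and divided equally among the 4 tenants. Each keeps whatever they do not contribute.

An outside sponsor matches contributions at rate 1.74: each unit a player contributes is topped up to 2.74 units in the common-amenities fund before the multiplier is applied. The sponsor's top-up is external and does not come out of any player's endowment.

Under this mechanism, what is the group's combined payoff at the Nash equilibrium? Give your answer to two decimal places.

Under the mechanism each unit contributed yields 2.1 × 2.74 / 4 = 1.4385 back to its contributor per unit of net cost, which exceeds 1, making full contribution the dominant choice for everyone.
So the Nash equilibrium is full contribution by all 4; the group earns 2.1 × 2.74 × 64 = 368.26.

368.26 credits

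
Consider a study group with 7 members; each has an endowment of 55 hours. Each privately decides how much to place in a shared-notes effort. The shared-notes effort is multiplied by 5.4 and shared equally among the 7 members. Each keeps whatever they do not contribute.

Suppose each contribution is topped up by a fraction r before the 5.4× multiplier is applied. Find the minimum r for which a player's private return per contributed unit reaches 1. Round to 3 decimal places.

With matching at rate r, one contributed unit becomes (1 + r) in the shared-notes effort and returns 5.4 × (1 + r) / 7 to the contributor.
Setting this equal to 1: 1 + r = 7/5.4 = 1.2963.
So the minimum matching rate is r = 1.2963 − 1 = 0.296.

0.296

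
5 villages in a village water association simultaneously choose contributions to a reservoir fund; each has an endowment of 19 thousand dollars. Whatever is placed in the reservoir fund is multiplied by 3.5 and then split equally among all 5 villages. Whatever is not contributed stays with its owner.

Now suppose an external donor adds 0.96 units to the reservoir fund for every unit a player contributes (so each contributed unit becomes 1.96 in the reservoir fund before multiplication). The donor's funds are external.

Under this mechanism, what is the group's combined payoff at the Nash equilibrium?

Under the mechanism each unit contributed yields 3.5 × 1.96 / 5 = 1.3720 back to its contributor per unit of net cost, which exceeds 1, making full contribution the dominant choice for everyone.
So the Nash equilibrium is full contribution by all 5; the group earns 3.5 × 1.96 × 95 = 651.70.

651.70 thousand dollars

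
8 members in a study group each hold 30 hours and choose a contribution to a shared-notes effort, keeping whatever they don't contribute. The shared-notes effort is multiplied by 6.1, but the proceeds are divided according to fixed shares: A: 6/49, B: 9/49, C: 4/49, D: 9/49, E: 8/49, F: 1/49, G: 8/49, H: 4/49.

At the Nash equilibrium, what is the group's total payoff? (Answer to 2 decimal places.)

546.00 hours

A player with share s gets back 6.1·s per unit contributed, so full contribution is dominant for anyone with s > 1/6.1 = 0.1639 and zero contribution is dominant for anyone below.
B and D clear that bar, contributing 30 each; the remaining 6 contribute 0. Total contributed: 60.
The shared-notes effort pays out 6.1 × 60 = 366.00 in total (split across the unequal shares, but the aggregate is all that matters for the group sum).
The 6 free-riders keep 30 each, adding 180. Group total = 180 + 366.00 = 546.00.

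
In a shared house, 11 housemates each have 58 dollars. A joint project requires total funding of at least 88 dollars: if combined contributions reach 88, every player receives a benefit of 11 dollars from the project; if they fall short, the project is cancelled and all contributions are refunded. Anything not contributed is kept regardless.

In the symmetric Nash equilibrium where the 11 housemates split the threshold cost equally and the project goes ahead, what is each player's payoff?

61 dollars

Equal share of the threshold: 88/11 = 8.
At this profile no one gains by cutting their contribution: any cut drops the total below 88, the project is cancelled, contributions are refunded, and the deviator ends with 58, which is less than 58 − 8 + 11 = 61. Contributing more than 8 just wastes the excess. So contributing exactly 8 is a best response.
Each player's payoff: 58 − 8 + 11 = 61.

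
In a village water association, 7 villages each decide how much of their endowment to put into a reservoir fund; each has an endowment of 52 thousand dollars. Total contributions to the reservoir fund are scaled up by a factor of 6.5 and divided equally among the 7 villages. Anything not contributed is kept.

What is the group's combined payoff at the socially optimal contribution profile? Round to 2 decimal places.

Each contributed unit returns 6.500 to the group as a whole (0.9286 to each of 7 players), which exceeds 1, so the social optimum is full contribution: group total = 6.500 × 364 = 2366.00.

2366.00 thousand dollars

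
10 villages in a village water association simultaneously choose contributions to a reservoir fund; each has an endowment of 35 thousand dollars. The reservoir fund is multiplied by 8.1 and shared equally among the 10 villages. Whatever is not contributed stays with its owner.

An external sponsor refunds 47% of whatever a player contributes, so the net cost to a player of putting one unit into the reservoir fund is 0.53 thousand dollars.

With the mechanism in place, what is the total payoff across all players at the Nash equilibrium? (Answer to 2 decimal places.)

With the mechanism, a contributed unit returns (8.1/10) / 0.53 = 1.5283 per unit of net cost to the contributor — now above 1 — so contributing fully is weakly dominant for every player.
So the Nash equilibrium is full contribution by all 10; the group earns 10 × (35 × 0.47 + 8.1 × 35) = 2999.50.

2999.50 thousand dollars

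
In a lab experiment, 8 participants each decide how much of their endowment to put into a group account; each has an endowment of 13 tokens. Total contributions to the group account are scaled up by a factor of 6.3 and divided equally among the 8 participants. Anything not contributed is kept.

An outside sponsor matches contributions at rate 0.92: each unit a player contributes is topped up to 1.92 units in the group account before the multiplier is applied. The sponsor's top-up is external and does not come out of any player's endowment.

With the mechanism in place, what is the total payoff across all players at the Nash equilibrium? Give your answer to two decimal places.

With the mechanism, a contributed unit returns 6.3 × 1.92 / 8 = 1.5120 per unit of net cost to the contributor — now above 1 — so contributing fully is weakly dominant for every player.
At the Nash equilibrium everyone contributes 13. Group total payoff = 6.3 × 1.92 × 104 = 1257.98.

1257.98 tokens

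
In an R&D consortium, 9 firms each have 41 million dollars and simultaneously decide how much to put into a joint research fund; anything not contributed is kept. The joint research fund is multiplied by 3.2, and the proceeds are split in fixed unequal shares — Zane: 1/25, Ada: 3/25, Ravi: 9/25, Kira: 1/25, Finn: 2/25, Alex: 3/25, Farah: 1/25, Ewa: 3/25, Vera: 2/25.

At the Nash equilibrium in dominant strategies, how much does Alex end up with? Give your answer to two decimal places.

56.74 million dollars

Each unit j contributes comes back to j as 3.2 × (j's share), so j prefers to contribute only if that share exceeds 1/3.2 = 0.3125; otherwise keeping the unit dominates.
The only share above 0.3125 is Ravi's 9/25, contributing 41; the remaining 8 contribute 0. Total contributed: 41.
Alex keeps 41 and receives 3.2 × 41 × 3/25 = 15.74 from the joint research fund, for a payoff of 56.74.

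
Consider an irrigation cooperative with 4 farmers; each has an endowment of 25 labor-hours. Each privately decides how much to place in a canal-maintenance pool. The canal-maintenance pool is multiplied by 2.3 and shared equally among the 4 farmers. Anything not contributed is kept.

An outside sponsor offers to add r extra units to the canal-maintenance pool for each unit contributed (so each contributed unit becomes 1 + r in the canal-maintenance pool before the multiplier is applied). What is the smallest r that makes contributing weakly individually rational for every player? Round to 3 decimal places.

With matching at rate r, one contributed unit becomes (1 + r) in the canal-maintenance pool and returns 2.3 × (1 + r) / 4 to the contributor.
Setting this equal to 1: 1 + r = 4/2.3 = 1.7391.
So the minimum matching rate is r = 1.7391 − 1 = 0.739.

0.739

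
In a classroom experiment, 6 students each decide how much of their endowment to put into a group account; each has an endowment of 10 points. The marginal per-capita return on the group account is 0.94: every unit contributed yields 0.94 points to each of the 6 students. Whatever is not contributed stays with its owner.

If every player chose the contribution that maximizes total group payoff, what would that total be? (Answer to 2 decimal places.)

338.40 points

Each contributed unit returns 5.640 to the group as a whole (0.94 to each of 6 players), which exceeds 1, so the social optimum is full contribution: group total = 5.640 × 60 = 338.40.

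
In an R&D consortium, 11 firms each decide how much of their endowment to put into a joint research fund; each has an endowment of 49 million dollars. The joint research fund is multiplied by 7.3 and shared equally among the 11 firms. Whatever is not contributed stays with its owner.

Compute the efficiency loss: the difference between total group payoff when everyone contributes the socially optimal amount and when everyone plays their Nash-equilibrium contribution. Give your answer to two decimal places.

3395.70 million dollars

Each contributed unit returns 7.3/11 = 0.6636 to its contributor — below 1 — so contributing 0 is dominant for every player. At the Nash equilibrium everyone keeps their 49, and the group total is 11 × 49 = 539.
Each contributed unit returns 7.300 to the group as a whole (0.6636 to each of 11 players), which exceeds 1, so the social optimum is full contribution: group total = 7.300 × 539 = 3934.70.
Efficiency loss = 3934.70 − 539 = 3395.70.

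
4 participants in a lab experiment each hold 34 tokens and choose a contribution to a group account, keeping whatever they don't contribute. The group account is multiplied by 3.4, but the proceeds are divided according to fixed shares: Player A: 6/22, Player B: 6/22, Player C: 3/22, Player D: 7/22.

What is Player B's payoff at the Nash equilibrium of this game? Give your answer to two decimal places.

65.53 tokens

For player j, contributing a unit is worthwhile iff 3.4 × (j's share) ≥ 1, i.e. iff j's share is at least 0.2941.
Player D alone (share 7/22) is above the threshold, contributing 34; the remaining 3 contribute 0. Total contributed: 34.
Player B keeps 34 and receives 3.4 × 34 × 6/22 = 31.53 from the group account, for a payoff of 65.53.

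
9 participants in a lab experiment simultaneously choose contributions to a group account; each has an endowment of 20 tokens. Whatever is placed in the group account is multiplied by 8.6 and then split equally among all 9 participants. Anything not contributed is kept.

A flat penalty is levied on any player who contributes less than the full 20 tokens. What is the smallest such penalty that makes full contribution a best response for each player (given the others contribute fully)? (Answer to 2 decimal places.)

0.89 tokens

Given the others contribute fully, the best deviation is to contribute 0 (any partial contribution still incurs the fine and gives up units whose private return 0.9556 is below 1).
Deviating from 20 to 0 saves 20 tokens but forfeits the deviator's share of the drop in the group account: 8.6/9 × 20 = 19.11.
So the deviation gain is 20 − 19.11 = 0.89, and the fine must be at least 0.89 tokens to wipe it out.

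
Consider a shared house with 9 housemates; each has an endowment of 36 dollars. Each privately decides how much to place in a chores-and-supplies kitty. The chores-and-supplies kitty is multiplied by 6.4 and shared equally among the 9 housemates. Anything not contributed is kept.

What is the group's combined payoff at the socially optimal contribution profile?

Each contributed unit returns 6.400 to the group as a whole (0.7111 to each of 9 players), which exceeds 1, so the social optimum is full contribution: group total = 6.400 × 324 = 2073.60.

2073.60 dollars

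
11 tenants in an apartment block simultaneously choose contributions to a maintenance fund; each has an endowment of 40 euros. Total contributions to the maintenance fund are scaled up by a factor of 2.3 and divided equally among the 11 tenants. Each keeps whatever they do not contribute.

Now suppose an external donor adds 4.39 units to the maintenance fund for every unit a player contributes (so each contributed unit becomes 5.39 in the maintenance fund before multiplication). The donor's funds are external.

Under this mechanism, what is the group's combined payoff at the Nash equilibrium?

5454.68 euros

The effective private return per unit is now 2.3 × 5.39 / 11 = 1.1270 > 1, so every player's dominant strategy flips to full contribution.
So the Nash equilibrium is full contribution by all 11; the group earns 2.3 × 5.39 × 440 = 5454.68.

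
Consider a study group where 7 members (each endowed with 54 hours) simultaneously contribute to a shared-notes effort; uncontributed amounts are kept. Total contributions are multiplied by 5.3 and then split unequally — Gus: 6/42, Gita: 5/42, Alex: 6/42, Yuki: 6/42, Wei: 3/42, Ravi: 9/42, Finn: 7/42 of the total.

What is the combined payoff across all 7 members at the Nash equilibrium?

A player with share s gets back 5.3·s per unit contributed, so full contribution is dominant for anyone with s > 1/5.3 = 0.1887 and zero contribution is dominant for anyone below.
The only share above 0.1887 is Ravi's 9/42, contributing 54; the remaining 6 contribute 0. Total contributed: 54.
The shared-notes effort pays out 5.3 × 54 = 286.20 in total (split across the unequal shares, but the aggregate is all that matters for the group sum).
The 6 free-riders keep 54 each, adding 324. Group total = 324 + 286.20 = 610.20.

610.20 hours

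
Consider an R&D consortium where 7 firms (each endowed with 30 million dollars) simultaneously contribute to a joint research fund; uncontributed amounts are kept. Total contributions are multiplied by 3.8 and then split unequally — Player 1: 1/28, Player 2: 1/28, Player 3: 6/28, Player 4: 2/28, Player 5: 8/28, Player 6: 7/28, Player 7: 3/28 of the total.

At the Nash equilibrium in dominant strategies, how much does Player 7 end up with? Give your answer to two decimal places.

Player j's private return per contributed unit is 3.8 × (j's share). Contributing is weakly dominant for j when that share is at least 1/3.8 = 0.2632, and contributing 0 is dominant otherwise.
The only share above 0.2632 is Player 5's 8/28, contributing 30; the remaining 6 contribute 0. Total contributed: 30.
Player 7 keeps 30 and receives 3.8 × 30 × 3/28 = 12.21 from the joint research fund, for a payoff of 42.21.

42.21 million dollars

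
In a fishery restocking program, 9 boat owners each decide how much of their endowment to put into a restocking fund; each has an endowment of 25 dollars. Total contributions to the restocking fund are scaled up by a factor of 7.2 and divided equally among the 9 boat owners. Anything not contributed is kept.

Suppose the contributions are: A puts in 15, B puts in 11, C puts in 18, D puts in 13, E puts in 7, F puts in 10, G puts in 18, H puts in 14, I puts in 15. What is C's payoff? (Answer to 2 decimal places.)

103.80 dollars

Total contributed: 15 + 11 + 18 + 13 + 7 + 10 + 18 + 14 + 15 = 121.
Each receives 7.2 × 121 / 9 = 96.80 from the restocking fund.
C keeps 25 − 18 = 7, so C's payoff is 7 + 96.80 = 103.80.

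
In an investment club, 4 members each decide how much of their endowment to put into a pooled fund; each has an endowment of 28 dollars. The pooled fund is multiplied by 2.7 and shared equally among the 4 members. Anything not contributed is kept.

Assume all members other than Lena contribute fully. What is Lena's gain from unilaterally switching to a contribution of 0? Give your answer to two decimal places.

Switching from a contribution of 28 to 0 lets Lena keep an extra 28 dollars, but lowers the pooled fund by 28, which costs Lena their own share of that drop: 2.7/4 × 28 = 18.90.
Net gain = 28 − 18.90 = 9.10. The private return per contributed unit (0.6750) is below 1, so free-riding is indeed the best response regardless of what the others do.

9.10 dollars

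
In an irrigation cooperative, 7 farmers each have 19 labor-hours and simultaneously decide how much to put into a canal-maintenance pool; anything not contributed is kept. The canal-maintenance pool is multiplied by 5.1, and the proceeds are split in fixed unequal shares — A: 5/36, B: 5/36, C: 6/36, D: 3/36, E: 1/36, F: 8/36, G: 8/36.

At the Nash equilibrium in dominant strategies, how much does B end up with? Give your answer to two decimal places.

45.92 labor-hours

For player j, contributing a unit is worthwhile iff 5.1 × (j's share) ≥ 1, i.e. iff j's share is at least 0.1961.
F and G clear that bar, contributing 19 each; the remaining 5 contribute 0. Total contributed: 38.
B keeps 19 and receives 5.1 × 38 × 5/36 = 26.92 from the canal-maintenance pool, for a payoff of 45.92.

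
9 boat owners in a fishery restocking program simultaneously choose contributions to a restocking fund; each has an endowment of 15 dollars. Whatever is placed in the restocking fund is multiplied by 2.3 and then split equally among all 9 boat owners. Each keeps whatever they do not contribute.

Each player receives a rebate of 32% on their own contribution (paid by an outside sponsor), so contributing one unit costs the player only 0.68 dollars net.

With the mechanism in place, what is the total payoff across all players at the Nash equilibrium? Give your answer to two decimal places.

135.00 dollars

With the mechanism, a contributed unit returns (2.3/9) / 0.68 = 0.3758 per unit of net cost — still below 1 — so contributing 0 remains dominant for every player.
Everyone keeps their endowment and the group total is 9 × 15 = 135.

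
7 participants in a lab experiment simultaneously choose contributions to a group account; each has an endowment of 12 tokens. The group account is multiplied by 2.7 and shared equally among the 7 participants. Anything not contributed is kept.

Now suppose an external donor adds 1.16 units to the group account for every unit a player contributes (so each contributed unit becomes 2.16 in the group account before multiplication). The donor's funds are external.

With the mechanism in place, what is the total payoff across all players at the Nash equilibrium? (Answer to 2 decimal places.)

Even with the mechanism, each unit contributed returns only 2.7 × 2.16 / 7 = 0.8331 per unit of net cost, so contributing nothing is still dominant.
At the Nash equilibrium no one contributes; group total payoff = 7 × 12 = 84.

84.00 tokens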